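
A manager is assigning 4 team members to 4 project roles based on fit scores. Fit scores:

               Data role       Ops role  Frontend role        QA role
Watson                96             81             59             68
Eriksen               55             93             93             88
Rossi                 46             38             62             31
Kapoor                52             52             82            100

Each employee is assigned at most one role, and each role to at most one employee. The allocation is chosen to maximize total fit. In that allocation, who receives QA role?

This is a one-to-one assignment (maximum-weight bipartite matching).
Optimal: Watson→Data role (96 pts), Eriksen→Ops role (93 pts), Rossi→Frontend role (62 pts), Kapoor→QA role (100 pts) — total 96+93+62+100 = 351 pts.
Column-greedy (each role in turn goes to its best remaining employee) gives 302 pts, worse by 49.
Swapping Rossi↔Watson (Rossi→Data role 46 pts, Watson→Frontend role 59 pts) loses 53.
Every other assignment is strictly worse.

Kapoor receives QA role.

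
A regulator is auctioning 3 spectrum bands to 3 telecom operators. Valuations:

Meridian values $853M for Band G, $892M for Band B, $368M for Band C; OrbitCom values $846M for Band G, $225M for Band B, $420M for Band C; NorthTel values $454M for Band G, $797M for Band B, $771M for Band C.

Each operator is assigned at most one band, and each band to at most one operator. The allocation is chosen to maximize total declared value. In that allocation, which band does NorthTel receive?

NorthTel receives Band C.

This is a one-to-one assignment (maximum-weight bipartite matching).
Optimal: Meridian→Band B ($892M), OrbitCom→Band G ($846M), NorthTel→Band C ($771M) — total 892+846+771 = $2509M.
Column-greedy (each band in turn goes to its best remaining operator) gives $2070M, worse by 439.
Next-best assignment: Meridian→Band G, OrbitCom→Band C, NorthTel→Band B = $2070M.
Checked against all permutations: $2509M is optimal.
NorthTel's own top band is Band B ($797M), but forcing NorthTel→Band B and reassigning the rest optimally gives only $2070M — worse by 439.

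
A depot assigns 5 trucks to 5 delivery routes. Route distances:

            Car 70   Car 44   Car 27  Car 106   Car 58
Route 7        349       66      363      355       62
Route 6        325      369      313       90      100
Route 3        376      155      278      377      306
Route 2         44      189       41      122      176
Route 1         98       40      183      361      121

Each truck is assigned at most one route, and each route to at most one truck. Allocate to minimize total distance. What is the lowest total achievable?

Optimal: Car 70→Route 1 (98 km), Car 44→Route 3 (155 km), Car 27→Route 2 (41 km), Car 106→Route 6 (90 km), Car 58→Route 7 (62 km) — total 98+155+41+90+62 = 446 km.
Min-entry greedy (repeatedly take the single cheapest remaining cell) gives 609 km, worse by 163.
Checked against all permutations: 446 km is optimal.

Min total: 446 km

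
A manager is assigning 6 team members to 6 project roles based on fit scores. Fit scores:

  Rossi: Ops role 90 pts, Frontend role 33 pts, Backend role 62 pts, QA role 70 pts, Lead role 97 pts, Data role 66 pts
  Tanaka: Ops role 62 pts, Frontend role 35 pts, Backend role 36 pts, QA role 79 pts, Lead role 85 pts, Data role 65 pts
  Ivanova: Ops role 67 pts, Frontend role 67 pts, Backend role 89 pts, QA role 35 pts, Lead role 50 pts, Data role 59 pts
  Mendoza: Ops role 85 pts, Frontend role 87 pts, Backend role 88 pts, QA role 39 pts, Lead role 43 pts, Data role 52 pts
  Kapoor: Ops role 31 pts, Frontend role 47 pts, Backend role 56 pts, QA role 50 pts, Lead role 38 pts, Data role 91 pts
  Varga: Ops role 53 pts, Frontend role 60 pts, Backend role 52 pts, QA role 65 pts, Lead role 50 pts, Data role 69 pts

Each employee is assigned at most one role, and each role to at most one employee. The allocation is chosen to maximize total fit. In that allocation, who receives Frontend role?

Mendoza receives Frontend role.

This is a one-to-one assignment (maximum-weight bipartite matching).
Optimal: Rossi→Ops role (90 pts), Tanaka→Lead role (85 pts), Ivanova→Backend role (89 pts), Mendoza→Frontend role (87 pts), Kapoor→Data role (91 pts), Varga→QA role (65 pts) — total 90+85+89+87+91+65 = 507 pts.
Max-entry greedy (repeatedly take the single best remaining cell) gives 496 pts, worse by 11.
Checked against all permutations: 507 pts is optimal.
Mendoza's own top role is Backend role (88 pts), but forcing Mendoza→Backend role and reassigning the rest optimally gives only 486 pts — worse by 21.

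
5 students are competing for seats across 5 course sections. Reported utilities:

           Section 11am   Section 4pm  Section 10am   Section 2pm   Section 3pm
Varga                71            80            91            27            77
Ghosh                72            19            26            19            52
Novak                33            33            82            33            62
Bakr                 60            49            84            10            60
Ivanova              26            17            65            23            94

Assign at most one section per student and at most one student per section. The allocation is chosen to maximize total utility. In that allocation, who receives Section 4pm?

Optimal: Varga→Section 4pm (80 points), Ghosh→Section 11am (72 points), Novak→Section 2pm (33 points), Bakr→Section 10am (84 points), Ivanova→Section 3pm (94 points) — total 80+72+33+84+94 = 363 points.
Row-greedy (each student in turn takes its best remaining section) gives 297 points, worse by 66.
Swapping Ghosh↔Varga (Ghosh→Section 4pm 19 points, Varga→Section 11am 71 points) loses 62.
Varga's own top section is Section 10am (91 points), but forcing Varga→Section 10am and reassigning the rest optimally gives only 339 points — worse by 24.

Varga receives Section 4pm.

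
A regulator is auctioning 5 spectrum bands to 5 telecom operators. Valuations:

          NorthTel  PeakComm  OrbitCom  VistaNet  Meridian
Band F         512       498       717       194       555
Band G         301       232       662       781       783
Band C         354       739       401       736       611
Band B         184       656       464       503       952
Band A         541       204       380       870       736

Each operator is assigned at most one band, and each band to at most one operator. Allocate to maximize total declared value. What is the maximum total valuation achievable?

Max total: $3735M

Optimal: NorthTel→Band F ($512M), PeakComm→Band C ($739M), OrbitCom→Band G ($662M), VistaNet→Band A ($870M), Meridian→Band B ($952M) — total 512+739+662+870+952 = $3735M.
Next-best assignment: NorthTel→Band A, PeakComm→Band C, OrbitCom→Band F, VistaNet→Band G, Meridian→Band B = $3730M.
Swapping VistaNet↔OrbitCom (VistaNet→Band G $781M, OrbitCom→Band A $380M) loses 371.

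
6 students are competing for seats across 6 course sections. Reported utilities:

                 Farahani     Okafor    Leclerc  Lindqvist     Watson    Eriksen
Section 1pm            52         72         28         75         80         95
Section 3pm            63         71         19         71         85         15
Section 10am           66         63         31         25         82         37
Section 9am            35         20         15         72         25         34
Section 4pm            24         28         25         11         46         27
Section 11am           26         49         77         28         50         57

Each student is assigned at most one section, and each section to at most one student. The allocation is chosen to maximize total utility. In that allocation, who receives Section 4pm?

Optimal: Farahani→Section 10am (66 points), Okafor→Section 3pm (71 points), Leclerc→Section 11am (77 points), Lindqvist→Section 9am (72 points), Watson→Section 4pm (46 points), Eriksen→Section 1pm (95 points) — total 66+71+77+72+46+95 = 427 points.
Column-greedy (each section in turn goes to its best remaining student) gives 423 points, worse by 4.
Swapping Watson↔Farahani (Watson→Section 10am 82 points, Farahani→Section 4pm 24 points) loses 6.
Watson's own top section is Section 3pm (85 points), but forcing Watson→Section 3pm and reassigning the rest optimally gives only 423 points — worse by 4.

Watson receives Section 4pm.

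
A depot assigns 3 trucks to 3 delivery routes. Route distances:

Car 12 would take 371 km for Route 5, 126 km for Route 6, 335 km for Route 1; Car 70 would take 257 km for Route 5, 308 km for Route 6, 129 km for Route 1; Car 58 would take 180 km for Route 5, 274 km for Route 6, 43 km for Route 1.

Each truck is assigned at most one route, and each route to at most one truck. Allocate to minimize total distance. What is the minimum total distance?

Min total: 426 km

This is a one-to-one assignment (minimum-cost bipartite matching).
Optimal: Car 12→Route 6 (126 km), Car 70→Route 5 (257 km), Car 58→Route 1 (43 km) — total 126+257+43 = 426 km.
Column-greedy (each route in turn goes to its cheapest remaining truck) gives 435 km, worse by 9.
Next-best assignment: Car 12→Route 6, Car 70→Route 1, Car 58→Route 5 = 435 km.
Swapping Car 70↔Car 12 (Car 70→Route 6 308 km, Car 12→Route 5 371 km) adds 296.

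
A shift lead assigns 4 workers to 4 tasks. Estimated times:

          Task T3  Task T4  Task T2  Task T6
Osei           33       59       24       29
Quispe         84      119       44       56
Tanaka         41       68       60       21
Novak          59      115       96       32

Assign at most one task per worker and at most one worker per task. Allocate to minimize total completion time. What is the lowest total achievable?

Treat this as an assignment problem: match each worker to one task.
Optimal: Osei→Task T4 (59 min), Quispe→Task T2 (44 min), Tanaka→Task T3 (41 min), Novak→Task T6 (32 min) — total 59+44+41+32 = 176 min.
Min-entry greedy (repeatedly take the single cheapest remaining cell) gives 223 min, worse by 47.
Next-best assignment: Osei→Task T3, Quispe→Task T2, Tanaka→Task T4, Novak→Task T6 = 177 min.
Swapping Osei↔Novak (Osei→Task T6 29 min, Novak→Task T4 115 min) adds 53.
Every other assignment is strictly worse.

Min total: 176 min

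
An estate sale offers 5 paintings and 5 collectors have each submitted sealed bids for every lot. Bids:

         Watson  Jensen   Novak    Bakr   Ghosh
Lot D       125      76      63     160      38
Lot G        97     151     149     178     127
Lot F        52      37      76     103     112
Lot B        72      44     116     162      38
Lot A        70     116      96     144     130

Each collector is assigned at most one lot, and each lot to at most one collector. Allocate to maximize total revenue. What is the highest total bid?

Maximum total: $664

Optimal: Watson→Lot D ($125), Jensen→Lot A ($116), Novak→Lot G ($149), Bakr→Lot B ($162), Ghosh→Lot F ($112) — total 125+116+149+162+112 = $664.
Column-greedy (each lot in turn goes to its best remaining collector) gives $609, worse by 55.
Swapping Watson↔Ghosh (Watson→Lot F $52, Ghosh→Lot D $38) loses 147.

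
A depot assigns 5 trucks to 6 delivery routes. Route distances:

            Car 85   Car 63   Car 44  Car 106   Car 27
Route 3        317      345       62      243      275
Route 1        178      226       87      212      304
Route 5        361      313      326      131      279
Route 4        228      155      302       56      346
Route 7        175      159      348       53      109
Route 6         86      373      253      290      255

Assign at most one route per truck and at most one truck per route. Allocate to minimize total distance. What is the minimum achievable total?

Min total: 539 km

Optimal: Car 85→Route 6 (86 km), Car 63→Route 1 (226 km), Car 44→Route 3 (62 km), Car 106→Route 4 (56 km), Car 27→Route 7 (109 km) — total 86+226+62+56+109 = 539 km.
Next-best assignment: Car 85→Route 6, Car 63→Route 4, Car 44→Route 3, Car 106→Route 5, Car 27→Route 7 = 543 km.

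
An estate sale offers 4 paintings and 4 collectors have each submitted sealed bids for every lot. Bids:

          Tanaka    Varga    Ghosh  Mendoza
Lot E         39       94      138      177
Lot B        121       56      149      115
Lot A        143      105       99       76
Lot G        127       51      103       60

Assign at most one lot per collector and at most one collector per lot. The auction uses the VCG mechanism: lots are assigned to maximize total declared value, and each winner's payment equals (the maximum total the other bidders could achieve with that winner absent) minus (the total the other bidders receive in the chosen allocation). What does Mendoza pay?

Mendoza pays $5.

Efficient allocation: Tanaka→Lot G ($127), Varga→Lot A ($105), Ghosh→Lot B ($149), Mendoza→Lot E ($177); total welfare W = $558.
Mendoza receives Lot E at value $177, so the others get W − 177 = $381.
Without Mendoza: best allocation of the remaining 3 bidders over all 4 lots is Tanaka→Lot A ($143), Varga→Lot E ($94), Ghosh→Lot B ($149), total $386.
VCG payment = (others' best without Mendoza) − (others' welfare with Mendoza) = 386 − 381 = $5.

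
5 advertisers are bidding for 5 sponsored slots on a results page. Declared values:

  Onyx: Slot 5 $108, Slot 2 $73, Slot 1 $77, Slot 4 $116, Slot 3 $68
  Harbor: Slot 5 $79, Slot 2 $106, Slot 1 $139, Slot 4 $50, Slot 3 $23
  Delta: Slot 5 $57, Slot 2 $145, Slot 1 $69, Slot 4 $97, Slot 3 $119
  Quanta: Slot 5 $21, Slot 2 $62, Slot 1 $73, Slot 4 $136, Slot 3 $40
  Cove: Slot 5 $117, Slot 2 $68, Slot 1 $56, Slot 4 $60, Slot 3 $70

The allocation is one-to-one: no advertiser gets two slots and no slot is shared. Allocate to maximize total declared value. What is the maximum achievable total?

Optimal: Onyx→Slot 3 ($68), Harbor→Slot 1 ($139), Delta→Slot 2 ($145), Quanta→Slot 4 ($136), Cove→Slot 5 ($117) — total 68+139+145+136+117 = $605.
Row-greedy (each advertiser in turn takes its best remaining slot) gives $557, worse by 48.
Swapping Quanta↔Onyx (Quanta→Slot 3 $40, Onyx→Slot 4 $116) loses 48.
Every other assignment is strictly worse.

Maximum total: $605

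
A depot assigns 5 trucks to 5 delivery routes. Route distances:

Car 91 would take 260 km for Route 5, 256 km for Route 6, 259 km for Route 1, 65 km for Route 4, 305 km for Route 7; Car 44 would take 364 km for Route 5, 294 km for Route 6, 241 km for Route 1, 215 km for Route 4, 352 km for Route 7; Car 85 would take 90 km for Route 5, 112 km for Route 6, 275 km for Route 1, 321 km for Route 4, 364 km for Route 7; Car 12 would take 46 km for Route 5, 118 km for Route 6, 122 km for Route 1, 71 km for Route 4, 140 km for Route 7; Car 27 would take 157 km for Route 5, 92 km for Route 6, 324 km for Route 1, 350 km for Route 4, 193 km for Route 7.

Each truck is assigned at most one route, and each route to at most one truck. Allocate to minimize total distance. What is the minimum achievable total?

Min total: 628 km

Optimal: Car 91→Route 4 (65 km), Car 44→Route 1 (241 km), Car 85→Route 5 (90 km), Car 12→Route 7 (140 km), Car 27→Route 6 (92 km) — total 65+241+90+140+92 = 628 km.
Column-greedy (each route in turn goes to its cheapest remaining truck) gives 808 km, worse by 180.
No other one-to-one assignment undercuts 628 km.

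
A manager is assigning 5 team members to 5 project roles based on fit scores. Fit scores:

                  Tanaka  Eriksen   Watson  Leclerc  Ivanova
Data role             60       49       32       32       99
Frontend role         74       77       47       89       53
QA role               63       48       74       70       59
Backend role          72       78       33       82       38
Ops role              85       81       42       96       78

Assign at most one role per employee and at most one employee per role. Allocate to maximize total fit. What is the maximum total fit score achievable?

Optimal: Tanaka→Ops role (85 pts), Eriksen→Backend role (78 pts), Watson→QA role (74 pts), Leclerc→Frontend role (89 pts), Ivanova→Data role (99 pts) — total 85+78+74+89+99 = 425 pts.
Max-entry greedy (repeatedly take the single best remaining cell) gives 421 pts, worse by 4.

Max total: 425 pts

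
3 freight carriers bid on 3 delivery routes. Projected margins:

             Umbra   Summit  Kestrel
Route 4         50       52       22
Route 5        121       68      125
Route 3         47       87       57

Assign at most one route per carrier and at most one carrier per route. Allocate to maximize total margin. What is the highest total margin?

Optimal: Umbra→Route 4 ($50k), Summit→Route 3 ($87k), Kestrel→Route 5 ($125k) — total 50+87+125 = $262k.
Column-greedy (each route in turn goes to its best remaining carrier) gives $224k, worse by 38.
Next-best assignment: Umbra→Route 5, Summit→Route 4, Kestrel→Route 3 = $230k.
Swapping Kestrel↔Summit (Kestrel→Route 3 $57k, Summit→Route 5 $68k) loses 87.

Maximum total: $262k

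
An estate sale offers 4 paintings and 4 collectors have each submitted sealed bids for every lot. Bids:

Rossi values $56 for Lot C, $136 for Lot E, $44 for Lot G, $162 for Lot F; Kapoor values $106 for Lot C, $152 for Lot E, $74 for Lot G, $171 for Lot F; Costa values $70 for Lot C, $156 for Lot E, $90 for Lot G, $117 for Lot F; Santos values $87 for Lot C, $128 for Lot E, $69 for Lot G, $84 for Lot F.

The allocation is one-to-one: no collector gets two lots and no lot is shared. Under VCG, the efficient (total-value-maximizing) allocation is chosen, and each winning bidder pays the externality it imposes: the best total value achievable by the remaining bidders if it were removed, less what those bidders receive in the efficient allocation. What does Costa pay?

Efficient allocation: Rossi→Lot F ($162), Kapoor→Lot C ($106), Costa→Lot E ($156), Santos→Lot G ($69); total welfare W = $493.
Costa receives Lot E at value $156, so the others get W − 156 = $337.
Without Costa: best allocation of the remaining 3 bidders over all 4 lots is Rossi→Lot F ($162), Kapoor→Lot E ($152), Santos→Lot C ($87), total $401.
VCG payment = (others' best without Costa) − (others' welfare with Costa) = 401 − 337 = $64.

Costa pays $64.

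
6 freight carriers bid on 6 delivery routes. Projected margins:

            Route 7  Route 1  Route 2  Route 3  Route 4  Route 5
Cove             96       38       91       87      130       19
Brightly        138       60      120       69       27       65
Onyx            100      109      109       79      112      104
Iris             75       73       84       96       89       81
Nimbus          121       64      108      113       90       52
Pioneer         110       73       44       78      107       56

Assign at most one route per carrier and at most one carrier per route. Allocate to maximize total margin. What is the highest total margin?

Optimal: Cove→Route 4 ($130k), Brightly→Route 2 ($120k), Onyx→Route 1 ($109k), Iris→Route 5 ($81k), Nimbus→Route 3 ($113k), Pioneer→Route 7 ($110k) — total 130+120+109+81+113+110 = $663k.
Checked against all permutations: $663k is optimal.

Maximum total: $663k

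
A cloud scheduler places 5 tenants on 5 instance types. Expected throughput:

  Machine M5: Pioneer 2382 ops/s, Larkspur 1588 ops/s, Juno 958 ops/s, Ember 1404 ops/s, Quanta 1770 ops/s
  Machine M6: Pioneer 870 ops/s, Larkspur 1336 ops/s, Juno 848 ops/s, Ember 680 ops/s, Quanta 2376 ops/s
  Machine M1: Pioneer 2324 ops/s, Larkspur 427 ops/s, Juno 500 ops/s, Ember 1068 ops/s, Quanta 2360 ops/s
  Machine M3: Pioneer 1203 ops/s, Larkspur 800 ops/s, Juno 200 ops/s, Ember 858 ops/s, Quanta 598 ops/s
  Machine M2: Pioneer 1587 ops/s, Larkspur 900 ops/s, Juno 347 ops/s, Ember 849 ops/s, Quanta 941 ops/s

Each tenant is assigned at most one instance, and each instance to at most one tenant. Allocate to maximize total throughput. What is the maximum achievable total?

This is a one-to-one assignment (maximum-weight bipartite matching).
Optimal: Pioneer→Machine M1 (2324 ops/s), Larkspur→Machine M5 (1588 ops/s), Juno→Machine M2 (347 ops/s), Ember→Machine M3 (858 ops/s), Quanta→Machine M6 (2376 ops/s) — total 2324+1588+347+858+2376 = 7493 ops/s.
Column-greedy (each instance in turn goes to its best remaining tenant) gives 6973 ops/s, worse by 520.
No other one-to-one assignment exceeds 7493 ops/s.

Maximum total: 7493 ops/s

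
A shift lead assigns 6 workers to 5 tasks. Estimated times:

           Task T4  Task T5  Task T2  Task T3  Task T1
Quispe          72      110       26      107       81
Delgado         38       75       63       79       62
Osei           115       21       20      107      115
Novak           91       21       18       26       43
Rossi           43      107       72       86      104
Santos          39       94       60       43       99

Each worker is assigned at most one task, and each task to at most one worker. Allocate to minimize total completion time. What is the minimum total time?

Min total: 171 min

Optimal: Delgado→Task T4 (38 min), Osei→Task T5 (21 min), Quispe→Task T2 (26 min), Santos→Task T3 (43 min), Novak→Task T1 (43 min) — total 38+21+26+43+43 = 171 min.
Min-entry greedy (repeatedly take the single cheapest remaining cell) gives 201 min, worse by 30.
Next-best assignment: Santos→Task T4, Osei→Task T5, Quispe→Task T2, Novak→Task T3, Delgado→Task T1 = 174 min.
Swapping Novak↔Santos (Novak→Task T3 26 min, Santos→Task T1 99 min) adds 39.
Checked against all permutations: 171 min is optimal.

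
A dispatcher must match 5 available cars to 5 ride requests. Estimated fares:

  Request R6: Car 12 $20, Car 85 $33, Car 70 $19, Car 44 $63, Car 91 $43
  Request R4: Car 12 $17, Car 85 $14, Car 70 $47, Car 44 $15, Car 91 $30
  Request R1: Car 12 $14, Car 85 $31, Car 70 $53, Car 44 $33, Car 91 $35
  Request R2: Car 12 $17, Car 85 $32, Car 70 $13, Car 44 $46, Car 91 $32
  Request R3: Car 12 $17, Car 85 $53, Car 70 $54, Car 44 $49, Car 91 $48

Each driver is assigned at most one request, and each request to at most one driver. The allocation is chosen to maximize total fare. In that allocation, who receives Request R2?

Car 91 receives Request R2.

Optimal: Car 12→Request R4 ($17), Car 85→Request R3 ($53), Car 70→Request R1 ($53), Car 44→Request R6 ($63), Car 91→Request R2 ($32) — total 17+53+53+63+32 = $218.
Max-entry greedy (repeatedly take the single best remaining cell) gives $201, worse by 17.
Every other assignment is strictly worse.
Car 91's own top request is Request R3 ($48), but forcing Car 91→Request R3 and reassigning the rest optimally gives only $213 — worse by 5.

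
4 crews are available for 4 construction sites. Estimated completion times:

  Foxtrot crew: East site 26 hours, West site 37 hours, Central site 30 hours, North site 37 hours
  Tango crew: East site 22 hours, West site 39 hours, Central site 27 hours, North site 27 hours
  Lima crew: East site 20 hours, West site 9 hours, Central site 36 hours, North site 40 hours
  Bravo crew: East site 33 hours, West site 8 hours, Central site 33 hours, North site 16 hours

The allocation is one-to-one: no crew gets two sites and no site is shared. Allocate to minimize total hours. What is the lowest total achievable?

Minimum total: 77 hours

This is a one-to-one assignment (minimum-cost bipartite matching).
Optimal: Foxtrot crew→Central site (30 hours), Tango crew→East site (22 hours), Lima crew→West site (9 hours), Bravo crew→North site (16 hours) — total 30+22+9+16 = 77 hours.
Every other assignment is strictly worse.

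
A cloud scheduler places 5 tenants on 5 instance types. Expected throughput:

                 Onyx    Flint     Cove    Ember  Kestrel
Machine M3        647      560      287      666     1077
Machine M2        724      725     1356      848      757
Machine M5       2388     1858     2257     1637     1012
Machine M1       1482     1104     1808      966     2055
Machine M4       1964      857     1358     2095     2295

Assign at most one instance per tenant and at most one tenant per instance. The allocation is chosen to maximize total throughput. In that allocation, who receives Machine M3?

Optimal: Onyx→Machine M5 (2388 ops/s), Flint→Machine M3 (560 ops/s), Cove→Machine M2 (1356 ops/s), Ember→Machine M4 (2095 ops/s), Kestrel→Machine M1 (2055 ops/s) — total 2388+560+1356+2095+2055 = 8454 ops/s.
Row-greedy (each tenant in turn takes its best remaining instance) gives 6775 ops/s, worse by 1679.
Swapping Flint↔Onyx (Flint→Machine M5 1858 ops/s, Onyx→Machine M3 647 ops/s) loses 443.
Flint's own top instance is Machine M5 (1858 ops/s), but forcing Flint→Machine M5 and reassigning the rest optimally gives only 8011 ops/s — worse by 443.

Flint receives Machine M3.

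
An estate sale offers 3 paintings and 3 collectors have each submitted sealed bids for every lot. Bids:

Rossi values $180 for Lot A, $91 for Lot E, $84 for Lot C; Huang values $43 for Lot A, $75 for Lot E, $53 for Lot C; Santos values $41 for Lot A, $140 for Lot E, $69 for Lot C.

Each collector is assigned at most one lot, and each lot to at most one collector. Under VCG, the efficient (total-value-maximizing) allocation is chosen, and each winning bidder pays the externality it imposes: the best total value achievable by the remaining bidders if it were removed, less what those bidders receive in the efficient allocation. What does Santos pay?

Efficient allocation: Rossi→Lot A ($180), Huang→Lot C ($53), Santos→Lot E ($140); total welfare W = $373.
Santos receives Lot E at value $140, so the others get W − 140 = $233.
Without Santos: best allocation of the remaining 2 bidders over all 3 lots is Rossi→Lot A ($180), Huang→Lot E ($75), total $255.
VCG payment = (others' best without Santos) − (others' welfare with Santos) = 255 − 233 = $22.

Santos pays $22.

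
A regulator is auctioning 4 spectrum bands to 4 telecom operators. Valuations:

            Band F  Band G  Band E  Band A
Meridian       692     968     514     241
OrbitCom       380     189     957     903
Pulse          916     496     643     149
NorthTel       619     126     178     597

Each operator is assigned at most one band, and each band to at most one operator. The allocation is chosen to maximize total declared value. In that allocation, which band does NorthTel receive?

Optimal: Meridian→Band G ($968M), OrbitCom→Band E ($957M), Pulse→Band F ($916M), NorthTel→Band A ($597M) — total 968+957+916+597 = $3438M.
Next-best assignment: Meridian→Band G, OrbitCom→Band A, Pulse→Band E, NorthTel→Band F = $3133M.
Every other assignment is strictly worse.
NorthTel's own top band is Band F ($619M), but forcing NorthTel→Band F and reassigning the rest optimally gives only $3133M — worse by 305.

NorthTel receives Band A.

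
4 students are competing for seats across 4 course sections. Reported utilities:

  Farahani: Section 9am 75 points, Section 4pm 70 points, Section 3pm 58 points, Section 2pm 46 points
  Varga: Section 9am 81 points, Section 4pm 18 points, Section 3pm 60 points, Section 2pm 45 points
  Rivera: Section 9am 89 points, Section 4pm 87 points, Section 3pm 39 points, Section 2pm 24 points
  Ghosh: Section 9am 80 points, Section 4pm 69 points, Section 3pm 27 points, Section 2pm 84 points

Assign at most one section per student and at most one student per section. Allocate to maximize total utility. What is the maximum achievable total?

Maximum total: 310 points

Optimal: Farahani→Section 3pm (58 points), Varga→Section 9am (81 points), Rivera→Section 4pm (87 points), Ghosh→Section 2pm (84 points) — total 58+81+87+84 = 310 points.
Max-entry greedy (repeatedly take the single best remaining cell) gives 303 points, worse by 7.
Next-best assignment: Farahani→Section 9am, Varga→Section 3pm, Rivera→Section 4pm, Ghosh→Section 2pm = 306 points.
Swapping Ghosh↔Rivera (Ghosh→Section 4pm 69 points, Rivera→Section 2pm 24 points) loses 78.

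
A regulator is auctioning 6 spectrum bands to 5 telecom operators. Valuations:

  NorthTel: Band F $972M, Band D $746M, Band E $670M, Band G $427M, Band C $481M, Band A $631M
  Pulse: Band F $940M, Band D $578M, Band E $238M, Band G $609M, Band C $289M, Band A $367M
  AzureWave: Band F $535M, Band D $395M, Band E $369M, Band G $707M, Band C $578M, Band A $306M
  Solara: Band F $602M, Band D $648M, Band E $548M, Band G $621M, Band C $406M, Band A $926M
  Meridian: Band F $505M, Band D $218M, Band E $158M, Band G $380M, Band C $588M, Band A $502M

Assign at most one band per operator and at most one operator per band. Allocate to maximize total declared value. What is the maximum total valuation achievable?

This is the linear assignment problem.
Optimal: NorthTel→Band D ($746M), Pulse→Band F ($940M), AzureWave→Band G ($707M), Solara→Band A ($926M), Meridian→Band C ($588M) — total 746+940+707+926+588 = $3907M.
Max-entry greedy (repeatedly take the single best remaining cell) gives $3771M, worse by 136.
Next-best assignment: NorthTel→Band E, Pulse→Band F, AzureWave→Band G, Solara→Band A, Meridian→Band C = $3831M.
Checked against all permutations: $3907M is optimal.

Max total: $3907M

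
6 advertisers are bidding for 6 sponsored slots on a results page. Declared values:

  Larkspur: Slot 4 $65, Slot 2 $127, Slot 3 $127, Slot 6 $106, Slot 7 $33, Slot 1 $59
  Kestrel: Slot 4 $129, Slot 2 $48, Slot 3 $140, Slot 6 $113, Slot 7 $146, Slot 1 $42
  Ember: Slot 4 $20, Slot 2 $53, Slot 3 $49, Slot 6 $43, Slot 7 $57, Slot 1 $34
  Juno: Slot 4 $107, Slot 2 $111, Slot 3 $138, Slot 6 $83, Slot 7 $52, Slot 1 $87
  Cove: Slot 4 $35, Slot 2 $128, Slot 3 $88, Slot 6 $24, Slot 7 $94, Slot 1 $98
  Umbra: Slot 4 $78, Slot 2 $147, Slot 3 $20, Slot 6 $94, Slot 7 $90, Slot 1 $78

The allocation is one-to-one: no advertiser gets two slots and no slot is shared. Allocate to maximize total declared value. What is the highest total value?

Maximum total: $675

Optimal: Larkspur→Slot 6 ($106), Kestrel→Slot 4 ($129), Ember→Slot 7 ($57), Juno→Slot 3 ($138), Cove→Slot 1 ($98), Umbra→Slot 2 ($147) — total 106+129+57+138+98+147 = $675.
Column-greedy (each slot in turn goes to its best remaining advertiser) gives $648, worse by 27.
Next-best assignment: Larkspur→Slot 3, Kestrel→Slot 7, Ember→Slot 6, Juno→Slot 4, Cove→Slot 1, Umbra→Slot 2 = $668.
Swapping Kestrel↔Ember (Kestrel→Slot 7 $146, Ember→Slot 4 $20) loses 20.
No other one-to-one assignment exceeds $675.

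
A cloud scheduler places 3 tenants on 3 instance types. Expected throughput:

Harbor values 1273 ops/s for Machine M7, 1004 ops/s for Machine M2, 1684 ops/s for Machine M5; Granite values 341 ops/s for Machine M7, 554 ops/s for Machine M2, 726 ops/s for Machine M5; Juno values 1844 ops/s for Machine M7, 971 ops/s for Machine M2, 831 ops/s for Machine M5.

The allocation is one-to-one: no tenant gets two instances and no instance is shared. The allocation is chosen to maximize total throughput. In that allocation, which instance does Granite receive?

Optimal: Harbor→Machine M5 (1684 ops/s), Granite→Machine M2 (554 ops/s), Juno→Machine M7 (1844 ops/s) — total 1684+554+1844 = 4082 ops/s.
Column-greedy (each instance in turn goes to its best remaining tenant) gives 3574 ops/s, worse by 508.
Next-best assignment: Harbor→Machine M2, Granite→Machine M5, Juno→Machine M7 = 3574 ops/s.
Swapping Granite↔Harbor (Granite→Machine M5 726 ops/s, Harbor→Machine M2 1004 ops/s) loses 508.
Granite's own top instance is Machine M5 (726 ops/s), but forcing Granite→Machine M5 and reassigning the rest optimally gives only 3574 ops/s — worse by 508.

Granite receives Machine M2.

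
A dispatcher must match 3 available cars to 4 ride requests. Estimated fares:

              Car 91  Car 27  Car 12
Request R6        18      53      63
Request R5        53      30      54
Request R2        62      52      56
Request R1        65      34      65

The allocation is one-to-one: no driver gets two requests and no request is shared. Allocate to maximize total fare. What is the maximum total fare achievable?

Optimal: Car 91→Request R2 ($62), Car 27→Request R6 ($53), Car 12→Request R1 ($65) — total 62+53+65 = $180.
Column-greedy (each request in turn goes to its best remaining driver) gives $168, worse by 12.
No other one-to-one assignment exceeds $180.

Maximum total: $180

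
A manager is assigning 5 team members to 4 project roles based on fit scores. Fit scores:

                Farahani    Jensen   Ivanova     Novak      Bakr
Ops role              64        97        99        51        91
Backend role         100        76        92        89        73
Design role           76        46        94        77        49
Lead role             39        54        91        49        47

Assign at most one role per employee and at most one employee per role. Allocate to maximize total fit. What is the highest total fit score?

Max total: 365 pts

Treat this as an assignment problem: match each employee to one role.
Optimal: Jensen→Ops role (97 pts), Farahani→Backend role (100 pts), Novak→Design role (77 pts), Ivanova→Lead role (91 pts) — total 97+100+77+91 = 365 pts.
Max-entry greedy (repeatedly take the single best remaining cell) gives 330 pts, worse by 35.
Next-best assignment: Bakr→Ops role, Farahani→Backend role, Novak→Design role, Ivanova→Lead role = 359 pts.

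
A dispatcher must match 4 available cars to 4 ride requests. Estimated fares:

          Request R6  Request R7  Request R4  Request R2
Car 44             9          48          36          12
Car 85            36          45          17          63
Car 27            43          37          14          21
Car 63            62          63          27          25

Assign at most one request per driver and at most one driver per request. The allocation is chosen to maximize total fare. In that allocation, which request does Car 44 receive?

Car 44 receives Request R4.

Optimal: Car 44→Request R4 ($36), Car 85→Request R2 ($63), Car 27→Request R6 ($43), Car 63→Request R7 ($63) — total 36+63+43+63 = $205.
Next-best assignment: Car 44→Request R4, Car 85→Request R2, Car 27→Request R7, Car 63→Request R6 = $198.
Swapping Car 85↔Car 63 (Car 85→Request R7 $45, Car 63→Request R2 $25) loses 56.
Checked against all permutations: $205 is optimal.
Car 44's own top request is Request R7 ($48), but forcing Car 44→Request R7 and reassigning the rest optimally gives only $187 — worse by 18.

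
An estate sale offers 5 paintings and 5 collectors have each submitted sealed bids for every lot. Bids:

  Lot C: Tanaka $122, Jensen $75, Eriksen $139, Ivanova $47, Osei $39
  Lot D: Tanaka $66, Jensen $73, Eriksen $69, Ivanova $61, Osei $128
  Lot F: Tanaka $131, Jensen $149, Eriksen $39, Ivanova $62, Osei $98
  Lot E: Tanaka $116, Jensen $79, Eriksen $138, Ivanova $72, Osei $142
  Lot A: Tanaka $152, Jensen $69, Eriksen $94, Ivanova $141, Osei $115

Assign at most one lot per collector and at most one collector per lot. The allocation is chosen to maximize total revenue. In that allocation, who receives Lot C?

Tanaka receives Lot C.

This is the linear assignment problem.
Optimal: Tanaka→Lot C ($122), Jensen→Lot F ($149), Eriksen→Lot E ($138), Ivanova→Lot A ($141), Osei→Lot D ($128) — total 122+149+138+141+128 = $678.
Max-entry greedy (repeatedly take the single best remaining cell) gives $643, worse by 35.
Next-best assignment: Tanaka→Lot E, Jensen→Lot F, Eriksen→Lot C, Ivanova→Lot A, Osei→Lot D = $673.
Swapping Eriksen↔Ivanova (Eriksen→Lot A $94, Ivanova→Lot E $72) loses 113.
No other one-to-one assignment exceeds $678.
Tanaka's own top lot is Lot A ($152), but forcing Tanaka→Lot A and reassigning the rest optimally gives only $643 — worse by 35.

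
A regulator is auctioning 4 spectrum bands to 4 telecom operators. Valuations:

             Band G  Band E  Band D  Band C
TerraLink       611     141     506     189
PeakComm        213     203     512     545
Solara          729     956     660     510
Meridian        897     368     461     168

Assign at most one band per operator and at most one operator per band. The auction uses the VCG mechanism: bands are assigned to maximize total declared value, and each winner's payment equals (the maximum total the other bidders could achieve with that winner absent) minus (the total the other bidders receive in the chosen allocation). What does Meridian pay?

Meridian pays $105M.

Efficient allocation: TerraLink→Band D ($506M), PeakComm→Band C ($545M), Solara→Band E ($956M), Meridian→Band G ($897M); total welfare W = $2904M.
Meridian receives Band G at value $897M, so the others get W − 897 = $2007M.
Without Meridian: best allocation of the remaining 3 bidders over all 4 bands is TerraLink→Band G ($611M), PeakComm→Band C ($545M), Solara→Band E ($956M), total $2112M.
VCG payment = (others' best without Meridian) − (others' welfare with Meridian) = 2112 − 2007 = $105M.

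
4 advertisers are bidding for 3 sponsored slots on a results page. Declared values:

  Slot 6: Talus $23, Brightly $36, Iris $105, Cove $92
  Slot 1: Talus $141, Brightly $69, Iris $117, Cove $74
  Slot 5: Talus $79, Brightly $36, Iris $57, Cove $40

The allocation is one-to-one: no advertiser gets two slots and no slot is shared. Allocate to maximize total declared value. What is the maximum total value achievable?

Treat this as an assignment problem: match each advertiser to one slot.
Optimal: Cove→Slot 6 ($92), Talus→Slot 1 ($141), Iris→Slot 5 ($57) — total 92+141+57 = $290.
Max-entry greedy (repeatedly take the single best remaining cell) gives $286, worse by 4.
Next-best assignment: Cove→Slot 6, Iris→Slot 1, Talus→Slot 5 = $288.
Swapping Talus↔Iris (Talus→Slot 5 $79, Iris→Slot 1 $117) loses 2.
Every other assignment is strictly worse.

Maximum total: $290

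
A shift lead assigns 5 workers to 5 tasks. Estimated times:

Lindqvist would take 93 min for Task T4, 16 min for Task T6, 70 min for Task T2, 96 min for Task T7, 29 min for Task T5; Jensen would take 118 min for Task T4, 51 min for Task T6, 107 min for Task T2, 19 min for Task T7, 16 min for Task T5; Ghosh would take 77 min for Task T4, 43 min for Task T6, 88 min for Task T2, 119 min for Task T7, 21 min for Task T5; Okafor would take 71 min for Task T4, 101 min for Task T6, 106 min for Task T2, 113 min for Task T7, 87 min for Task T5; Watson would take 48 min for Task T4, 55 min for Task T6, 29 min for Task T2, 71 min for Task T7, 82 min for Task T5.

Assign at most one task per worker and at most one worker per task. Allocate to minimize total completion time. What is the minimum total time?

Treat this as an assignment problem: match each worker to one task.
Optimal: Lindqvist→Task T6 (16 min), Jensen→Task T7 (19 min), Ghosh→Task T5 (21 min), Okafor→Task T4 (71 min), Watson→Task T2 (29 min) — total 16+19+21+71+29 = 156 min.
Row-greedy (each worker in turn takes its cheapest remaining task) gives 286 min, worse by 130.
Next-best assignment: Lindqvist→Task T5, Jensen→Task T7, Ghosh→Task T6, Okafor→Task T4, Watson→Task T2 = 191 min.

Minimum total: 156 min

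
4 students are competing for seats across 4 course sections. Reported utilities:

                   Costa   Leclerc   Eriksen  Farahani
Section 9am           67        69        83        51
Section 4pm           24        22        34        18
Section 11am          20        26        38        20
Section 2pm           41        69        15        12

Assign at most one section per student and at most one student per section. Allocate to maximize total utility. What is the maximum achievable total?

Optimal: Costa→Section 4pm (24 points), Leclerc→Section 2pm (69 points), Eriksen→Section 9am (83 points), Farahani→Section 11am (20 points) — total 24+69+83+20 = 196 points.
Swapping Eriksen↔Leclerc (Eriksen→Section 2pm 15 points, Leclerc→Section 9am 69 points) loses 68.
Checked against all permutations: 196 points is optimal.

Max total: 196 points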